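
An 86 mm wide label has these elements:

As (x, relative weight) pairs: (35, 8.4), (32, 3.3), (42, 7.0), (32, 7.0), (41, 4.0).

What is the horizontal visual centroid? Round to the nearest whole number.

Σw = 8.4 + 3.3 + 7.0 + 7.0 + 4.0 = 29.7.
x: (8.4·35 + 3.3·32 + 7.0·42 + 7.0·32 + 4.0·41) / 29.7 = 1081.6 / 29.7 ≈ 36.42

x ≈ 36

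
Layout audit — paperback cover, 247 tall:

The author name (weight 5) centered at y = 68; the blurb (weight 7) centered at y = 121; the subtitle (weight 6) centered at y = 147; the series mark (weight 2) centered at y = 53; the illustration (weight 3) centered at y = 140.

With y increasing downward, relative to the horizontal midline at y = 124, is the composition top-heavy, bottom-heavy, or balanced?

top-heavy

Σw = 5 + 7 + 6 + 2 + 3 = 23.
y: (5·68 + 7·121 + 6·147 + 2·53 + 3·140) / 23 = 2595 / 23 ≈ 112.83
112.8 vs midline 124 → top-heavy.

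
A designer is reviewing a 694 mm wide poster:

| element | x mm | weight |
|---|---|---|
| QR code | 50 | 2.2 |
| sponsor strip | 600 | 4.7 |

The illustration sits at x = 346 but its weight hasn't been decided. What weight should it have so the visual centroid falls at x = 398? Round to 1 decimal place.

w ≈ 3.5

Fixed elements: Σw = 2.2 + 4.7 = 6.9, Σw·x = 2.2·50 + 4.7·600 = 2930.0.
Set Σw·x/Σw = 398: (2930.0 + 346w) = 398·(6.9 + w).
Solving: w = (398·6.9 − 2930.0) / (346 − 398) = -183.8 / -52 ≈ 3.53.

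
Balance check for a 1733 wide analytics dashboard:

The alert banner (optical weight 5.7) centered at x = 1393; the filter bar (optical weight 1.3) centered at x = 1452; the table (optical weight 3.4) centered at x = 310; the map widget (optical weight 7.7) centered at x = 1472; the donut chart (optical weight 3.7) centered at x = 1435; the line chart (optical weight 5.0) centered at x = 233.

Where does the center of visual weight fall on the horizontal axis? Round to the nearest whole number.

x ≈ 1071

Σw = 5.7 + 1.3 + 3.4 + 7.7 + 3.7 + 5.0 = 26.8.
x: (5.7·1393 + 1.3·1452 + 3.4·310 + 7.7·1472 + 3.7·1435 + 5.0·233) / 26.8 = 28690.6 / 26.8 ≈ 1070.54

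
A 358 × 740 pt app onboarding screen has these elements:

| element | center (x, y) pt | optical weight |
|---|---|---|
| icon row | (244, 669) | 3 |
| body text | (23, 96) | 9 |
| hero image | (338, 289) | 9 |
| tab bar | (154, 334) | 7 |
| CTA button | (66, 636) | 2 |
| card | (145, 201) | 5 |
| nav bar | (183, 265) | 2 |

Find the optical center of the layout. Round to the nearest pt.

Σw = 3 + 9 + 9 + 7 + 2 + 5 + 2 = 37.
x: moment 6282 / weight 37 ≈ 169.78
y: moment 10617 / weight 37 ≈ 286.95

(170, 287)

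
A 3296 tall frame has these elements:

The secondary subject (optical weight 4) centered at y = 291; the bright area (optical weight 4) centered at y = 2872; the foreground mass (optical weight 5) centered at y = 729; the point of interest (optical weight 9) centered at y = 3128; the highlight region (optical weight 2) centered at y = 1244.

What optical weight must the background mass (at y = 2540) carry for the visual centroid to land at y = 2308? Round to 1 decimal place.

w ≈ 36.4

Fixed elements: Σw = 4 + 4 + 5 + 9 + 2 = 24, Σw·y = 4·291 + 4·2872 + 5·729 + 9·3128 + 2·1244 = 46937.
Set Σw·y/Σw = 2308: (46937 + 2540w) = 2308·(24 + w).
Rearranging, w·(2540 − 2308) = 2308·24 − 46937 = 8455, so w ≈ 8455/232 = 36.44.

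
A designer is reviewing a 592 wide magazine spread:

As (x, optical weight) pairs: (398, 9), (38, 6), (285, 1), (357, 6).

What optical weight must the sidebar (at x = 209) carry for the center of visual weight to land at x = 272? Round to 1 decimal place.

Known weights sum to 9 + 6 + 1 + 6 = 22; their moment is 9·398 + 6·38 + 1·285 + 6·357 = 6237.
Set Σw·x/Σw = 272: (6237 + 209w) = 272·(22 + w).
Solving: w = (272·22 − 6237) / (209 − 272) = -253 / -63 ≈ 4.02.

w ≈ 4.0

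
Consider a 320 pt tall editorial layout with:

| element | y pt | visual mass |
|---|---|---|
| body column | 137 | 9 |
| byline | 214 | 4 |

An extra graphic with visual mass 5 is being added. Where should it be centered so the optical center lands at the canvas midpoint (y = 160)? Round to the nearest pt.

New total weight: (9 + 4) + 5 = 18.
y: need Σw·y = 18·160 = 2880. Existing = 9·137 + 4·214 = 2089. Remainder 791 / 5 ≈ 158.20.

y ≈ 158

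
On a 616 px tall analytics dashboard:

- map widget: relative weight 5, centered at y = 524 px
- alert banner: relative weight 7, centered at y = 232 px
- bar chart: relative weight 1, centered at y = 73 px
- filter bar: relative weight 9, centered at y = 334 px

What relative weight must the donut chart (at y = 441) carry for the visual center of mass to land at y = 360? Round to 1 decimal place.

w ≈ 7.4

Fixed elements: Σw = 5 + 7 + 1 + 9 = 22, Σw·y = 5·524 + 7·232 + 1·73 + 9·334 = 7323.
For the centroid to hit 360: (7323 + w·441) / (22 + w) = 360.
So w = (360·22 − 7323)/(441 − 360) = 597/81 ≈ 7.37.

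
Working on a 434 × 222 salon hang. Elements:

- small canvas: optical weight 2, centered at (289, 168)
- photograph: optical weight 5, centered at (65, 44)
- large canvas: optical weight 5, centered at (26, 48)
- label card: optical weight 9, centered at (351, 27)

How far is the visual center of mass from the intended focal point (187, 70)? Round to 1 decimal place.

Total weight = 2 + 5 + 5 + 9 = 21.
x-moment: 2·289 + 5·65 + 5·26 + 9·351 = 4192; centroid 4192/21 ≈ 199.62.
y-moment: 2·168 + 5·44 + 5·48 + 9·27 = 1039; centroid 1039/21 ≈ 49.48.
Offset from (187, 70): Δx ≈ 12.62, Δy ≈ -20.52; distance = √(Δx² + Δy²) ≈ 24.09.

≈ 24.1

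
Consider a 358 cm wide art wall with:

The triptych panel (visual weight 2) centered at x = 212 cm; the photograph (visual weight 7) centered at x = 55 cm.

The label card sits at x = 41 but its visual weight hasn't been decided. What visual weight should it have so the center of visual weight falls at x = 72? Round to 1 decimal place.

Fixed elements: Σw = 2 + 7 = 9, Σw·x = 2·212 + 7·55 = 809.
For the centroid to hit 72: (809 + w·41) / (9 + w) = 72.
Rearranging, w·(41 − 72) = 72·9 − 809 = -161, so w ≈ -161/-31 = 5.19.

w ≈ 5.2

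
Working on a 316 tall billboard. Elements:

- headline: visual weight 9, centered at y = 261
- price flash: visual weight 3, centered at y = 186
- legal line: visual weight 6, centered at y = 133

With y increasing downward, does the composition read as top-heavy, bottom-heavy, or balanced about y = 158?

bottom-heavy

Σw = 9 + 3 + 6 = 18.
Σw·y = 9·261 + 3·186 + 6·133 = 3705, so ȳ = 3705/18 ≈ 205.83.
205.8 lies below (larger y than) the midline 158, so the layout is bottom-heavy.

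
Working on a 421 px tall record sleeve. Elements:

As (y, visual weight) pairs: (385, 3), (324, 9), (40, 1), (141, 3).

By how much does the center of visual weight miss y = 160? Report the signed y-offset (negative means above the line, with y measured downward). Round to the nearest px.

≈ 123 px

Weights sum to 3 + 9 + 1 + 3 = 16.
y: (3·385 + 9·324 + 1·40 + 3·141) / 16 = 4534 / 16 ≈ 283.38
Offset from y = 160: 283.38 − 160 ≈ 123.38.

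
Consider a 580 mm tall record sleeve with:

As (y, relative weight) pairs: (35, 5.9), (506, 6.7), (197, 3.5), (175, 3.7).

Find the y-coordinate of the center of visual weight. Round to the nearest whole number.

Σw = 5.9 + 6.7 + 3.5 + 3.7 = 19.8.
Σw·y = 5.9·35 + 6.7·506 + 3.5·197 + 3.7·175 = 4933.7, so ȳ = 4933.7/19.8 ≈ 249.18.

y ≈ 249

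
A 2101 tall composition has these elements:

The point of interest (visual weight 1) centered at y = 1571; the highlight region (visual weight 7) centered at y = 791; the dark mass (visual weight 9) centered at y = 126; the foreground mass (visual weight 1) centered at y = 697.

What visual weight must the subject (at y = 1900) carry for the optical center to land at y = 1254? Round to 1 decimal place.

w ≈ 21.1

Existing Σw = 18 (1 + 7 + 9 + 1); existing moment 1·1571 + 7·791 + 9·126 + 1·697 = 8939.
Balance at y = 1254 requires (8939 + w·1900) / (18 + w) = 1254.
Solving: w = (1254·18 − 8939) / (1900 − 1254) = 13633 / 646 ≈ 21.10.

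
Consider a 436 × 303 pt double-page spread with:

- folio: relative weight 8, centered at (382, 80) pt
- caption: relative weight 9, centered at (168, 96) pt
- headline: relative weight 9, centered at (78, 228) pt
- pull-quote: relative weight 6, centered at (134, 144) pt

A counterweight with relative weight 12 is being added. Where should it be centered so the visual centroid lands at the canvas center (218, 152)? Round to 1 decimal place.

(293.2, 189.0)

With the counterweight, Σw becomes 8 + 9 + 9 + 6 + 12 = 44.
x: need Σw·x = 44·218 = 9592. Existing = 8·382 + 9·168 + 9·78 + 6·134 = 6074. Remainder 3518 / 12 ≈ 293.17.
y: need Σw·y = 44·152 = 6688. Existing = 8·80 + 9·96 + 9·228 + 6·144 = 4420. Remainder 2268 / 12 ≈ 189.00.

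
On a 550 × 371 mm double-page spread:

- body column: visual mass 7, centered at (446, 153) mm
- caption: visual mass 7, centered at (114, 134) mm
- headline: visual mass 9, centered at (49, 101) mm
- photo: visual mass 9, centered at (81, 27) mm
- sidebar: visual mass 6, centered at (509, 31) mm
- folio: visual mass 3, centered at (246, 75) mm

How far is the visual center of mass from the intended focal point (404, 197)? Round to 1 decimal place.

≈ 217.2 mm

Total weight = 7 + 7 + 9 + 9 + 6 + 3 = 41.
Σw·x = 7·446 + 7·114 + 9·49 + 9·81 + 6·509 + 3·246 = 8882, so x̄ = 8882/41 ≈ 216.63.
Σw·y = 7·153 + 7·134 + 9·101 + 9·27 + 6·31 + 3·75 = 3572, so ȳ = 3572/41 ≈ 87.12.
From (404, 197): dx = -187.37, dy = -109.88, so the distance is √(dx²+dy²) ≈ 217.21.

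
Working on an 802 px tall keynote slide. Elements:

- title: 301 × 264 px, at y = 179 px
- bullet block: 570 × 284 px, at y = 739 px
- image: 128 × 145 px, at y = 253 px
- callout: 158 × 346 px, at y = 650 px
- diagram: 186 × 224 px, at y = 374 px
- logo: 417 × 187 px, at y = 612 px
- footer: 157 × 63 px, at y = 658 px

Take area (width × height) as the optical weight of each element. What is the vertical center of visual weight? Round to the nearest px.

Areas → weights: title 301·264 = 79464, bullet block 570·284 = 161880, image 128·145 = 18560, callout 158·346 = 54668, diagram 186·224 = 41664, logo 417·187 = 77979, footer 157·63 = 9891; Σw = 444106.
y: moment 243897018 / weight 444106 ≈ 549.19

y ≈ 549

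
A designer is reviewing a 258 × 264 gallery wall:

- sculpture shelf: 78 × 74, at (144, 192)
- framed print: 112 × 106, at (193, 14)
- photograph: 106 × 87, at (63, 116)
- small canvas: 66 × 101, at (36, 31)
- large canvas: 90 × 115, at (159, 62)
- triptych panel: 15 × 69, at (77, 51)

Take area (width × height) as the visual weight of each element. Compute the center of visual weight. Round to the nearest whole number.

Taking area as weight: sculpture shelf 78·74 = 5772, framed print 112·106 = 11872, photograph 106·87 = 9222, small canvas 66·101 = 6666, large canvas 90·115 = 10350, triptych panel 15·69 = 1035. Sum 44917.
x: moment 5668771 / weight 44917 ≈ 126.21
y: moment 3245315 / weight 44917 ≈ 72.25

(126, 72)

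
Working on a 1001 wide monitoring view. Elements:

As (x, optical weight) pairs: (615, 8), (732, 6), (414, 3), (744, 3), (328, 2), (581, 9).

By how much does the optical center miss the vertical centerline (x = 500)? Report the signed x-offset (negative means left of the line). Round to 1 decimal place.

≈ 102.3

Weights sum to 8 + 6 + 3 + 3 + 2 + 9 = 31.
Σw·x = 18671; x̄ = 18671/31 ≈ 602.29.
Offset from x = 500: 602.29 − 500 ≈ 102.29.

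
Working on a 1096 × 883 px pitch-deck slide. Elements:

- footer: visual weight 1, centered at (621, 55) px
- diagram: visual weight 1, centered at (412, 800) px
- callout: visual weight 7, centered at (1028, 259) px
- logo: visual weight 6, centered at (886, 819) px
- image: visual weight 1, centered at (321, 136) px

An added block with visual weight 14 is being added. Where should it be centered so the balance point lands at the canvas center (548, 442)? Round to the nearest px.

With the added block, Σw becomes 1 + 1 + 7 + 6 + 1 + 14 = 30.
x: target moment 30×548 = 16440; current 1·621 + 1·412 + 7·1028 + 6·886 + 1·321 = 13866; the added block supplies 2574, so x = 2574/14 ≈ 183.86.
y: target moment 30×442 = 13260; current 1·55 + 1·800 + 7·259 + 6·819 + 1·136 = 7718; the added block supplies 5542, so y = 5542/14 ≈ 395.86.

(184, 396)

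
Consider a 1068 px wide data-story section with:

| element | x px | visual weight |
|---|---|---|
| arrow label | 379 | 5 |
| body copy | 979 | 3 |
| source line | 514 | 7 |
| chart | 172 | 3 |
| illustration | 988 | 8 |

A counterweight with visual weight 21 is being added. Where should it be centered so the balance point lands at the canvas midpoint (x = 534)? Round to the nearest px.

x ≈ 393

After adding the counterweight, total weight = 5 + 3 + 7 + 3 + 8 + 21 = 47.
Along x: (16850 + 21·x) / 47 = 534 (existing moment 5·379 + 3·979 + 7·514 + 3·172 + 8·988 = 16850) ⇒ x = (25098 − 16850) / 21 ≈ 392.76.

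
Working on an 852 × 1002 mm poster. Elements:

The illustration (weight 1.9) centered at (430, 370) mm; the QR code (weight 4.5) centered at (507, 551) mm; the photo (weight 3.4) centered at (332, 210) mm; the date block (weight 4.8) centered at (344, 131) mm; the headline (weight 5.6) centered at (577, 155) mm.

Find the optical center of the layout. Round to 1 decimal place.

Weights sum to 1.9 + 4.5 + 3.4 + 4.8 + 5.6 = 20.2.
x-moment: 1.9·430 + 4.5·507 + 3.4·332 + 4.8·344 + 5.6·577 = 9109.7; centroid 9109.7/20.2 ≈ 450.98.
y-moment: 1.9·370 + 4.5·551 + 3.4·210 + 4.8·131 + 5.6·155 = 5393.3; centroid 5393.3/20.2 ≈ 267.00.

(451.0, 267.0)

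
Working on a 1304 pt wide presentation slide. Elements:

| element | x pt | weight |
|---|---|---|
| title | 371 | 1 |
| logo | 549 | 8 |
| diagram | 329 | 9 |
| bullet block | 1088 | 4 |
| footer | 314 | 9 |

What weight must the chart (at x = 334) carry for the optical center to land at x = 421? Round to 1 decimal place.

w ≈ 21.3

Known weights sum to 1 + 8 + 9 + 4 + 9 = 31; their moment is 1·371 + 8·549 + 9·329 + 4·1088 + 9·314 = 14902.
For the centroid to hit 421: (14902 + w·334) / (31 + w) = 421.
Solving: w = (421·31 − 14902) / (334 − 421) = -1851 / -87 ≈ 21.28.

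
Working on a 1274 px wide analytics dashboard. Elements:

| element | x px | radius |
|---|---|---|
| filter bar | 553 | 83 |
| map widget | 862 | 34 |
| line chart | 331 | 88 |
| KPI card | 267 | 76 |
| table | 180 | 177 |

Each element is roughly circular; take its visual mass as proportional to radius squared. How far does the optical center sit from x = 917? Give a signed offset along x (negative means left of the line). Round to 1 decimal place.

≈ -641.9 px

r² weights: filter bar 83² = 6889, map widget 34² = 1156, line chart 88² = 7744, KPI card 76² = 5776, table 177² = 31329. Total = 52894.
x-moment: 6889·553 + 1156·862 + 7744·331 + 5776·267 + 31329·180 = 14550765; centroid 14550765/52894 ≈ 275.09.
Difference: 275.09 − 917 ≈ -641.91.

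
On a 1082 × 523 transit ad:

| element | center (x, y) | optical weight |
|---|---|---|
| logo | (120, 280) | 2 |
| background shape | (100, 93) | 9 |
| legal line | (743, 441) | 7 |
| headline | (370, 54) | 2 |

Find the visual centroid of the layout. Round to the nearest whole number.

Weights sum to 2 + 9 + 7 + 2 = 20.
Σw·x = 2·120 + 9·100 + 7·743 + 2·370 = 7081, so x̄ = 7081/20 ≈ 354.05.
Σw·y = 2·280 + 9·93 + 7·441 + 2·54 = 4592, so ȳ = 4592/20 ≈ 229.60.

(354, 230)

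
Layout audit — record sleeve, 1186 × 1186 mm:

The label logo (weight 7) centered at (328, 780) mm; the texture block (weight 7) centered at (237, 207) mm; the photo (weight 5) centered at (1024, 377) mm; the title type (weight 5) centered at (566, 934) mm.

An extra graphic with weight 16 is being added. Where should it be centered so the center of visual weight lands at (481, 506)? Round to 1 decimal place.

(458.4, 423.5)

New total weight: (7 + 7 + 5 + 5) + 16 = 40.
x: need Σw·x = 40·481 = 19240. Existing = 7·328 + 7·237 + 5·1024 + 5·566 = 11905. Remainder 7335 / 16 ≈ 458.44.
y: need Σw·y = 40·506 = 20240. Existing = 7·780 + 7·207 + 5·377 + 5·934 = 13464. Remainder 6776 / 16 ≈ 423.50.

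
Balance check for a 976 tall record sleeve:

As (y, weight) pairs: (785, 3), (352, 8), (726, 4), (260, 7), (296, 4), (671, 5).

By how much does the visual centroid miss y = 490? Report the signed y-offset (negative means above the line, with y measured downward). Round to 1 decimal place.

Total weight = 3 + 8 + 4 + 7 + 4 + 5 = 31.
y: moment 14434 / weight 31 ≈ 465.61
Difference: 465.61 − 490 ≈ -24.39.

≈ -24.4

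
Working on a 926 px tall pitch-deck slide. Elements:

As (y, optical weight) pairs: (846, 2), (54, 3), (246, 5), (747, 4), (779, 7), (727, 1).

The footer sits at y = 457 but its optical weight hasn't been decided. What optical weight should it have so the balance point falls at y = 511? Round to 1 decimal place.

Existing Σw = 22 (2 + 3 + 5 + 4 + 7 + 1); existing moment 2·846 + 3·54 + 5·246 + 4·747 + 7·779 + 1·727 = 12252.
Balance at y = 511 requires (12252 + w·457) / (22 + w) = 511.
So w = (511·22 − 12252)/(457 − 511) = -1010/-54 ≈ 18.70.

w ≈ 18.7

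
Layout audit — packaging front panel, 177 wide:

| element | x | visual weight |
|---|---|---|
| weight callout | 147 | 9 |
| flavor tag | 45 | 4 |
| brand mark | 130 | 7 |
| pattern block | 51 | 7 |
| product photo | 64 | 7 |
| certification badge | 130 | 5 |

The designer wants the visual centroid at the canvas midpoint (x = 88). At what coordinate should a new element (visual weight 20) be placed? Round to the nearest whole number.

x ≈ 66

New total weight: (9 + 4 + 7 + 7 + 7 + 5) + 20 = 59.
Along x: (3868 + 20·x) / 59 = 88 (existing moment 9·147 + 4·45 + 7·130 + 7·51 + 7·64 + 5·130 = 3868) ⇒ x = (5192 − 3868) / 20 ≈ 66.20.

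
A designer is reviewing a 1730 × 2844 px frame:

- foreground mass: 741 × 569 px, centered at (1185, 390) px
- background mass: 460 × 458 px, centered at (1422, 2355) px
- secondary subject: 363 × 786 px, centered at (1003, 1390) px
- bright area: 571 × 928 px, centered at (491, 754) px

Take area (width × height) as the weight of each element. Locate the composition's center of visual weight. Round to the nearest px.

(930, 1006)

Areas → weights: foreground mass 741·569 = 421629, background mass 460·458 = 210680, secondary subject 363·786 = 285318, bright area 571·928 = 529888; Σw = 1447515.
x-moment: 421629·1185 + 210680·1422 + 285318·1003 + 529888·491 = 1345566287; centroid 1345566287/1447515 ≈ 929.57.
y-moment: 421629·390 + 210680·2355 + 285318·1390 + 529888·754 = 1456714282; centroid 1456714282/1447515 ≈ 1006.36.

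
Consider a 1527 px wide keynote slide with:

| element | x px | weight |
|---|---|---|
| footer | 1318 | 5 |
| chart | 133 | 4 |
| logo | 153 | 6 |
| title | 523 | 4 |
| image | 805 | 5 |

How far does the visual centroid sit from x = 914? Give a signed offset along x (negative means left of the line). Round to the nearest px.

Σw = 5 + 4 + 6 + 4 + 5 = 24.
x: (5·1318 + 4·133 + 6·153 + 4·523 + 5·805) / 24 = 14157 / 24 ≈ 589.88
Difference: 589.88 − 914 ≈ -324.12.

≈ -324 px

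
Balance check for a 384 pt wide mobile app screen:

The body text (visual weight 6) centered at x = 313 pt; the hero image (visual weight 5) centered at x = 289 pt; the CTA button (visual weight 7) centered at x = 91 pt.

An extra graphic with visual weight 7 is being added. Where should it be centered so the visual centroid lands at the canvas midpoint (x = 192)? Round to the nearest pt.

With the extra graphic, Σw becomes 6 + 5 + 7 + 7 = 25.
x: target moment 25×192 = 4800; current 6·313 + 5·289 + 7·91 = 3960; the extra graphic supplies 840, so x = 840/7 ≈ 120.00.

x ≈ 120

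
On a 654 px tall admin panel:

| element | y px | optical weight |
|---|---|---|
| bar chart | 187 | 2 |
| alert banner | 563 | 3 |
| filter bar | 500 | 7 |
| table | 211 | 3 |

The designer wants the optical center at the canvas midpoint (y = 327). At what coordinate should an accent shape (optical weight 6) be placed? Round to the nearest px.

New total weight: (2 + 3 + 7 + 3) + 6 = 21.
y: need Σw·y = 21·327 = 6867. Existing = 2·187 + 3·563 + 7·500 + 3·211 = 6196. Remainder 671 / 6 ≈ 111.83.

y ≈ 112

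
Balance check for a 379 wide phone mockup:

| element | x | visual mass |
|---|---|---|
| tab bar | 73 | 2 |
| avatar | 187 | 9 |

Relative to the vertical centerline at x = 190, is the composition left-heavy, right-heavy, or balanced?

Weights sum to 2 + 9 = 11.
x-moment: 2·73 + 9·187 = 1829; centroid 1829/11 ≈ 166.27.
166.3 lies left of the midline 190, so the layout is left-heavy.

left-heavy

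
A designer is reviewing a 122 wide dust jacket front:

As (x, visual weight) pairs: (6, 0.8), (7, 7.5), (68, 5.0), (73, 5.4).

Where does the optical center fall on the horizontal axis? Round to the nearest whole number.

x ≈ 42

Total weight = 0.8 + 7.5 + 5.0 + 5.4 = 18.7.
x-moment: 0.8·6 + 7.5·7 + 5.0·68 + 5.4·73 = 791.5; centroid 791.5/18.7 ≈ 42.33.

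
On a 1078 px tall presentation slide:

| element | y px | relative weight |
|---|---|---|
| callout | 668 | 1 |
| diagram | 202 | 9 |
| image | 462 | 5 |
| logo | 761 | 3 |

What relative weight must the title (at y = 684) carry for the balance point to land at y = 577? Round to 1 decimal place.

w ≈ 30.9

Existing Σw = 18 (1 + 9 + 5 + 3); existing moment 1·668 + 9·202 + 5·462 + 3·761 = 7079.
For the centroid to hit 577: (7079 + w·684) / (18 + w) = 577.
Solving: w = (577·18 − 7079) / (684 − 577) = 3307 / 107 ≈ 30.91.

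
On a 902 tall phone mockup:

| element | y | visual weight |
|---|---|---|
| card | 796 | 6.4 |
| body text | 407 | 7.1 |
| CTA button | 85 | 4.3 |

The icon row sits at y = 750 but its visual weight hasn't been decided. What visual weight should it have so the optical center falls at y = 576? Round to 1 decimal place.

w ≈ 10.9

Known weights sum to 6.4 + 7.1 + 4.3 = 17.8; their moment is 6.4·796 + 7.1·407 + 4.3·85 = 8349.6.
For the centroid to hit 576: (8349.6 + w·750) / (17.8 + w) = 576.
So w = (576·17.8 − 8349.6)/(750 − 576) = 1903.2/174 ≈ 10.94.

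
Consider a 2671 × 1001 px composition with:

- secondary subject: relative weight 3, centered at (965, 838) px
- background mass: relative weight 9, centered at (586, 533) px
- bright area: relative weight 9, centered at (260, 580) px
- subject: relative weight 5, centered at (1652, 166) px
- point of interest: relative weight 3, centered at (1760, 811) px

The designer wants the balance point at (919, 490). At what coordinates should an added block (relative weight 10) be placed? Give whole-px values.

New total weight: (3 + 9 + 9 + 5 + 3) + 10 = 39.
x: need Σw·x = 39·919 = 35841. Existing = 3·965 + 9·586 + 9·260 + 5·1652 + 3·1760 = 24049. Remainder 11792 / 10 ≈ 1179.20.
y: need Σw·y = 39·490 = 19110. Existing = 3·838 + 9·533 + 9·580 + 5·166 + 3·811 = 15794. Remainder 3316 / 10 ≈ 331.60.

(1179, 332)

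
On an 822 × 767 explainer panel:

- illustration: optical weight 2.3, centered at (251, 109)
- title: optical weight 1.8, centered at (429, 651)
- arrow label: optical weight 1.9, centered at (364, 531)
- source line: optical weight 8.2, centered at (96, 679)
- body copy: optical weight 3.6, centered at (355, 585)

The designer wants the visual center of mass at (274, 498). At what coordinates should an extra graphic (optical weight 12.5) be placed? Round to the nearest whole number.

After adding the extra graphic, total weight = 2.3 + 1.8 + 1.9 + 8.2 + 3.6 + 12.5 = 30.3.
x: need Σw·x = 30.3·274 = 8302.2. Existing = 2.3·251 + 1.8·429 + 1.9·364 + 8.2·96 + 3.6·355 = 4106.3. Remainder 4195.9 / 12.5 ≈ 335.67.
y: need Σw·y = 30.3·498 = 15089.4. Existing = 2.3·109 + 1.8·651 + 1.9·531 + 8.2·679 + 3.6·585 = 10105.2. Remainder 4984.2 / 12.5 ≈ 398.74.

(336, 399)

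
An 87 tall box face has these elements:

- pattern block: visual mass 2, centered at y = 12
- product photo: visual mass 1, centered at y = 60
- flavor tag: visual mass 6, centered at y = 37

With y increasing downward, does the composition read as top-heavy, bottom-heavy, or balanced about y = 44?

Σw = 2 + 1 + 6 = 9.
y: (2·12 + 1·60 + 6·37) / 9 = 306 / 9 ≈ 34.00
34.0 vs midline 44 → top-heavy.

top-heavy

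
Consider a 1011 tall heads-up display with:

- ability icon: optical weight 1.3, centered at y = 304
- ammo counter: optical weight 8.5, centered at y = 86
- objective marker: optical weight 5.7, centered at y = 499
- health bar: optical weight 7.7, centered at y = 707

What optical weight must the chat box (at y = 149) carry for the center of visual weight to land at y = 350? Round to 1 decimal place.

w ≈ 6.4

Fixed elements: Σw = 1.3 + 8.5 + 5.7 + 7.7 = 23.2, Σw·y = 1.3·304 + 8.5·86 + 5.7·499 + 7.7·707 = 9414.4.
Set Σw·y/Σw = 350: (9414.4 + 149w) = 350·(23.2 + w).
Solving: w = (350·23.2 − 9414.4) / (149 − 350) = -1294.4 / -201 ≈ 6.44.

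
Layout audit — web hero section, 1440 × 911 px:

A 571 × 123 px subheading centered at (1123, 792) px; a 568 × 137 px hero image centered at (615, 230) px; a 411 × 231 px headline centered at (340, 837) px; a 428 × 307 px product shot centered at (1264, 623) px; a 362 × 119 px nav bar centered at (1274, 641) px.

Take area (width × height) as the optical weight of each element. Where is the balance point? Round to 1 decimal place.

Areas: subheading 571·123 = 70233, hero image 568·137 = 77816, headline 411·231 = 94941, product shot 428·307 = 131396, nav bar 362·119 = 43078. Total weight = 417464.
x: (70233·1123 + 77816·615 + 94941·340 + 131396·1264 + 43078·1274) / 417464 = 379974355 / 417464 ≈ 910.20
y: (70233·792 + 77816·230 + 94941·837 + 131396·623 + 43078·641) / 417464 = 262460539 / 417464 ≈ 628.70

(910.2, 628.7)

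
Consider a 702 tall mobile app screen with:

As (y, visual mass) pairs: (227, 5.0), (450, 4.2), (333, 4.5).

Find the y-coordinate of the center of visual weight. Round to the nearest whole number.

Σw = 5.0 + 4.2 + 4.5 = 13.7.
y-moment: 5.0·227 + 4.2·450 + 4.5·333 = 4523.5; centroid 4523.5/13.7 ≈ 330.18.

y ≈ 330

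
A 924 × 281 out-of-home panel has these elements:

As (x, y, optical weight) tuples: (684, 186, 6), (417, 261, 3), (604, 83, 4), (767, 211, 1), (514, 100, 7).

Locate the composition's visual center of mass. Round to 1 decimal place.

(577.9, 149.6)

Weights sum to 6 + 3 + 4 + 1 + 7 = 21.
x-moment: 6·684 + 3·417 + 4·604 + 1·767 + 7·514 = 12136; centroid 12136/21 ≈ 577.90.
y-moment: 6·186 + 3·261 + 4·83 + 1·211 + 7·100 = 3142; centroid 3142/21 ≈ 149.62.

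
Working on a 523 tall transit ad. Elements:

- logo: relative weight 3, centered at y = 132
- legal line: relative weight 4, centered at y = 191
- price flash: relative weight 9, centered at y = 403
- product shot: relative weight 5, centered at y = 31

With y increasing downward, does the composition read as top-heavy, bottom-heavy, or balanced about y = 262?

Weights sum to 3 + 4 + 9 + 5 = 21.
y: (3·132 + 4·191 + 9·403 + 5·31) / 21 = 4942 / 21 ≈ 235.33
Since 235.3 is above (smaller y than) 262, the composition reads top-heavy.

top-heavy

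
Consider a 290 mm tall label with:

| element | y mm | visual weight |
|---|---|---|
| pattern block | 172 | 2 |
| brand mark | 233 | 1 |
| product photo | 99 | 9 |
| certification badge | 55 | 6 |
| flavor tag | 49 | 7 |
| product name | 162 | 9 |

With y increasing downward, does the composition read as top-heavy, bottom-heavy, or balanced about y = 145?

top-heavy

Total weight = 2 + 1 + 9 + 6 + 7 + 9 = 34.
y: (2·172 + 1·233 + 9·99 + 6·55 + 7·49 + 9·162) / 34 = 3599 / 34 ≈ 105.85
105.9 lies above (smaller y than) the midline 145, so the layout is top-heavy.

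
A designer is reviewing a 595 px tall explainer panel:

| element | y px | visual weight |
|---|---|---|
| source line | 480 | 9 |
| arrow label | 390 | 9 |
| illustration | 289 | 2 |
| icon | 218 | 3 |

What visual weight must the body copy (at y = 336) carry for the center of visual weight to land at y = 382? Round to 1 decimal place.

Known weights sum to 9 + 9 + 2 + 3 = 23; their moment is 9·480 + 9·390 + 2·289 + 3·218 = 9062.
Balance at y = 382 requires (9062 + w·336) / (23 + w) = 382.
So w = (382·23 − 9062)/(336 − 382) = -276/-46 ≈ 6.00.

w ≈ 6.0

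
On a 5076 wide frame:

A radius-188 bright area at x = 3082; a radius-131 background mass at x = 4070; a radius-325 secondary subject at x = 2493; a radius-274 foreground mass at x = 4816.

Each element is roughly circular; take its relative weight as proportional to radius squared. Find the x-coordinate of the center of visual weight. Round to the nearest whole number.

r² weights: bright area 188² = 35344, background mass 131² = 17161, secondary subject 325² = 105625, foreground mass 274² = 75076. Total = 233206.
x: (35344·3082 + 17161·4070 + 105625·2493 + 75076·4816) / 233206 = 803664619 / 233206 ≈ 3446.16

x ≈ 3446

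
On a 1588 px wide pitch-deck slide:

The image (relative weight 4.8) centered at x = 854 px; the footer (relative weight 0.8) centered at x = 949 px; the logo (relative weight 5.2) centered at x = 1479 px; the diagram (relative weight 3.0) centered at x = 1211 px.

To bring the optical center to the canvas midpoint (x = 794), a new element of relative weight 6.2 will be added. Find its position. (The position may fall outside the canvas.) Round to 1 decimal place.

After adding the new element, total weight = 4.8 + 0.8 + 5.2 + 3.0 + 6.2 = 20.0.
x: target moment 20.0×794 = 15880.0; current 4.8·854 + 0.8·949 + 5.2·1479 + 3.0·1211 = 16182.2; the new element supplies -302.2, so x = -302.2/6.2 ≈ -48.74.

x ≈ -48.7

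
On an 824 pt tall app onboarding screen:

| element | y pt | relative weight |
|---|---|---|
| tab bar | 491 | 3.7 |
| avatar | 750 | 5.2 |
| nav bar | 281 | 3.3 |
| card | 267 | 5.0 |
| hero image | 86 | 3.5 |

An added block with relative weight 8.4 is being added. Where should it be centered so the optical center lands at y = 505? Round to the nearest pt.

With the added block, Σw becomes 3.7 + 5.2 + 3.3 + 5.0 + 3.5 + 8.4 = 29.1.
y: need Σw·y = 29.1·505 = 14695.5. Existing = 3.7·491 + 5.2·750 + 3.3·281 + 5.0·267 + 3.5·86 = 8280.0. Remainder 6415.5 / 8.4 ≈ 763.75.

y ≈ 764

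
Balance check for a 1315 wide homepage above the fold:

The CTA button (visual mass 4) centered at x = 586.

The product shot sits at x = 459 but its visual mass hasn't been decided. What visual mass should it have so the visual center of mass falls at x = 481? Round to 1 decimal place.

The single fixed element contributes weight 4, moment 4·586 = 2344.
Balance at x = 481 requires (2344 + w·459) / (4 + w) = 481.
Rearranging, w·(459 − 481) = 481·4 − 2344 = -420, so w ≈ -420/-22 = 19.09.

w ≈ 19.1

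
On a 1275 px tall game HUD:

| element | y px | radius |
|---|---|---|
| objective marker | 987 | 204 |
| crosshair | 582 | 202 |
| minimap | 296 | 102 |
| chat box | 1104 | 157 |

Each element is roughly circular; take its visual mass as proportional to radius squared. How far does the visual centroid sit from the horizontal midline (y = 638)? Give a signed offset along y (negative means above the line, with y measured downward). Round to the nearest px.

≈ 172 px

r² weights: objective marker 204² = 41616, crosshair 202² = 40804, minimap 102² = 10404, chat box 157² = 24649. Total = 117473.
Σw·y = 41616·987 + 40804·582 + 10404·296 + 24649·1104 = 95115000, so ȳ = 95115000/117473 ≈ 809.68.
Against y = 638, that's 809.68 − 638 = 171.68.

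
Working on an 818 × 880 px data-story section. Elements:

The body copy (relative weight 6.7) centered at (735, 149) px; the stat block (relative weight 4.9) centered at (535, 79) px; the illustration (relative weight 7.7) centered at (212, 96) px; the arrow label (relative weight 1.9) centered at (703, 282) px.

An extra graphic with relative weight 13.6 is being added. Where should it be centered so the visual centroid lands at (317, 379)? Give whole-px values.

With the extra graphic, Σw becomes 6.7 + 4.9 + 7.7 + 1.9 + 13.6 = 34.8.
x: need Σw·x = 34.8·317 = 11031.6. Existing = 6.7·735 + 4.9·535 + 7.7·212 + 1.9·703 = 10514.1. Remainder 517.5 / 13.6 ≈ 38.05.
y: need Σw·y = 34.8·379 = 13189.2. Existing = 6.7·149 + 4.9·79 + 7.7·96 + 1.9·282 = 2660.4. Remainder 10528.8 / 13.6 ≈ 774.18.

(38, 774)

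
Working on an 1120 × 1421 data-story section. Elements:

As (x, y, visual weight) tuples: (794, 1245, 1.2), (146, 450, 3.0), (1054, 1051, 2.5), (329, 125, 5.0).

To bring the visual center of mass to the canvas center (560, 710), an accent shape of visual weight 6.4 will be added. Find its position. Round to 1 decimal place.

(697.7, 1055.4)

New total weight: (1.2 + 3.0 + 2.5 + 5.0) + 6.4 = 18.1.
x: target moment 18.1×560 = 10136.0; current 1.2·794 + 3.0·146 + 2.5·1054 + 5.0·329 = 5670.8; the accent shape supplies 4465.2, so x = 4465.2/6.4 ≈ 697.69.
y: target moment 18.1×710 = 12851.0; current 1.2·1245 + 3.0·450 + 2.5·1051 + 5.0·125 = 6096.5; the accent shape supplies 6754.5, so y = 6754.5/6.4 ≈ 1055.39.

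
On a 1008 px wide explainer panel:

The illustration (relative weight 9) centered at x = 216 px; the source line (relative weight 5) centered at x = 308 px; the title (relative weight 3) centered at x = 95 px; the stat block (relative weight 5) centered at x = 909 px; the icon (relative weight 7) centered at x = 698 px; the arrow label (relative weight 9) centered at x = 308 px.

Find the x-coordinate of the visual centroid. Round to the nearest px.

Σw = 9 + 5 + 3 + 5 + 7 + 9 = 38.
x: (9·216 + 5·308 + 3·95 + 5·909 + 7·698 + 9·308) / 38 = 15972 / 38 ≈ 420.32

x ≈ 420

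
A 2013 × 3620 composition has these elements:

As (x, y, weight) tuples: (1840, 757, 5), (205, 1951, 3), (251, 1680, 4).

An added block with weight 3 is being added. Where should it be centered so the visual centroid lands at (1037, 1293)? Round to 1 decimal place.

(1578.7, 1012.3)

New total weight: (5 + 3 + 4) + 3 = 15.
x: need Σw·x = 15·1037 = 15555. Existing = 5·1840 + 3·205 + 4·251 = 10819. Remainder 4736 / 3 ≈ 1578.67.
y: need Σw·y = 15·1293 = 19395. Existing = 5·757 + 3·1951 + 4·1680 = 16358. Remainder 3037 / 3 ≈ 1012.33.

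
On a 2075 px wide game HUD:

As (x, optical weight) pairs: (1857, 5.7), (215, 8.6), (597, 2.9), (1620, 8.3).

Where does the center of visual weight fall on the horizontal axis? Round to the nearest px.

x ≈ 1083

Σw = 5.7 + 8.6 + 2.9 + 8.3 = 25.5.
Σw·x = 5.7·1857 + 8.6·215 + 2.9·597 + 8.3·1620 = 27611.2, so x̄ = 27611.2/25.5 ≈ 1082.79.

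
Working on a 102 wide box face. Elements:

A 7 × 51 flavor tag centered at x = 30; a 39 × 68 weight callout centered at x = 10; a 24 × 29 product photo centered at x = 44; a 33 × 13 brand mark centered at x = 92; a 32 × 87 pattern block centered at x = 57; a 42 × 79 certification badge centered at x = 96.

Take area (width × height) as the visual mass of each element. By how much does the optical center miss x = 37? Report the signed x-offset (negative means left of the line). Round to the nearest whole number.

≈ 20

Areas: flavor tag 7·51 = 357, weight callout 39·68 = 2652, product photo 24·29 = 696, brand mark 33·13 = 429, pattern block 32·87 = 2784, certification badge 42·79 = 3318. Total weight = 10236.
x: (357·30 + 2652·10 + 696·44 + 429·92 + 2784·57 + 3318·96) / 10236 = 584538 / 10236 ≈ 57.11
Offset from x = 37: 57.11 − 37 ≈ 20.11.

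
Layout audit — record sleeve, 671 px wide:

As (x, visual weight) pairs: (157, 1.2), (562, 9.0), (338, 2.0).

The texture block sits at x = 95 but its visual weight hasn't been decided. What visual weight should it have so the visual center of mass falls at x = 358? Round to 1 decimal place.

w ≈ 5.9

Existing Σw = 12.2 (1.2 + 9.0 + 2.0); existing moment 1.2·157 + 9.0·562 + 2.0·338 = 5922.4.
Balance at x = 358 requires (5922.4 + w·95) / (12.2 + w) = 358.
So w = (358·12.2 − 5922.4)/(95 − 358) = -1554.8/-263 ≈ 5.91.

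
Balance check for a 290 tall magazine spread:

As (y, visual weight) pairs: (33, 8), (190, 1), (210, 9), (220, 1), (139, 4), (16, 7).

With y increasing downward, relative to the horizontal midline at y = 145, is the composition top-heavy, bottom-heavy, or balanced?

Total weight = 8 + 1 + 9 + 1 + 4 + 7 = 30.
y: (8·33 + 1·190 + 9·210 + 1·220 + 4·139 + 7·16) / 30 = 3232 / 30 ≈ 107.73
107.7 lies above (smaller y than) the midline 145, so the layout is top-heavy.

top-heavy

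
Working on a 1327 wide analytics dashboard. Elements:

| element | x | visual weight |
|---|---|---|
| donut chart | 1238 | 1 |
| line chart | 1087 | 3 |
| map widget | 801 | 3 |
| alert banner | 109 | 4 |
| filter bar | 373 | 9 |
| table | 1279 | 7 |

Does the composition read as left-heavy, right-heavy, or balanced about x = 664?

right-heavy

Total weight = 1 + 3 + 3 + 4 + 9 + 7 = 27.
x: (1·1238 + 3·1087 + 3·801 + 4·109 + 9·373 + 7·1279) / 27 = 19648 / 27 ≈ 727.70
727.7 vs midline 664 → right-heavy.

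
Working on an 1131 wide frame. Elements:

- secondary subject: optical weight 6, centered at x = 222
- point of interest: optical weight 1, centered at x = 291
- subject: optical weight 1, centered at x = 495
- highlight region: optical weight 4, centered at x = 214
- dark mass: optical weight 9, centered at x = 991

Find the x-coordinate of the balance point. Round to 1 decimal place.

x ≈ 566.3

Σw = 6 + 1 + 1 + 4 + 9 = 21.
x-moment: 6·222 + 1·291 + 1·495 + 4·214 + 9·991 = 11893; centroid 11893/21 ≈ 566.33.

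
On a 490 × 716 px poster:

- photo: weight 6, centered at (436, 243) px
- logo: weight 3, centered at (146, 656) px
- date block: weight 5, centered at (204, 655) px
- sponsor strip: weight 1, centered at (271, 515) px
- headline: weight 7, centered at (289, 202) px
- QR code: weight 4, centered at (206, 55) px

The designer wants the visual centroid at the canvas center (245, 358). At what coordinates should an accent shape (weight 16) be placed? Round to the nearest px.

After adding the accent shape, total weight = 6 + 3 + 5 + 1 + 7 + 4 + 16 = 42.
Along x: (7192 + 16·x) / 42 = 245 (existing moment 6·436 + 3·146 + 5·204 + 1·271 + 7·289 + 4·206 = 7192) ⇒ x = (10290 − 7192) / 16 ≈ 193.62.
Along y: (8850 + 16·y) / 42 = 358 (existing moment 6·243 + 3·656 + 5·655 + 1·515 + 7·202 + 4·55 = 8850) ⇒ y = (15036 − 8850) / 16 ≈ 386.62.

(194, 387)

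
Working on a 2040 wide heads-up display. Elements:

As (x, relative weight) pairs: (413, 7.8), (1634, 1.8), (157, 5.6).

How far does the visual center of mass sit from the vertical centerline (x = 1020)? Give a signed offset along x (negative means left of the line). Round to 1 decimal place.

Σw = 7.8 + 1.8 + 5.6 = 15.2.
x-moment: 7.8·413 + 1.8·1634 + 5.6·157 = 7041.8; centroid 7041.8/15.2 ≈ 463.28.
Offset from x = 1020: 463.28 − 1020 ≈ -556.72.

≈ -556.7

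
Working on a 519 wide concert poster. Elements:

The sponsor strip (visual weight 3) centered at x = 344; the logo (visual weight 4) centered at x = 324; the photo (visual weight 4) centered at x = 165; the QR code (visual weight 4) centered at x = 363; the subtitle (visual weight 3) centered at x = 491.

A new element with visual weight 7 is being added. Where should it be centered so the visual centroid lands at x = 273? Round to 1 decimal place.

x ≈ 130.3

After adding the new element, total weight = 3 + 4 + 4 + 4 + 3 + 7 = 25.
Along x: (5913 + 7·x) / 25 = 273 (existing moment 3·344 + 4·324 + 4·165 + 4·363 + 3·491 = 5913) ⇒ x = (6825 − 5913) / 7 ≈ 130.29.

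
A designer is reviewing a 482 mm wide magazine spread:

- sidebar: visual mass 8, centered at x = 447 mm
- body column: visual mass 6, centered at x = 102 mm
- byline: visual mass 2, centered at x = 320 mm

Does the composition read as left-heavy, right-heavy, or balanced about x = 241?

right-heavy

Weights sum to 8 + 6 + 2 = 16.
x: (8·447 + 6·102 + 2·320) / 16 = 4828 / 16 ≈ 301.75
301.8 vs midline 241 → right-heavy.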